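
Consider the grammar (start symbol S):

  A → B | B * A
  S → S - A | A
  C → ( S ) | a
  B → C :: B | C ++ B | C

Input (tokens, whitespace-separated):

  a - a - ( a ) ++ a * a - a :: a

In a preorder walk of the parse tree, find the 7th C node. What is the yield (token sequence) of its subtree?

a

[S [S [S [S [A [B [C a]]]] - [A [B [C a]]]] - [A [B [C ( [S [A [B [C a]]]] )] ++ [B [C a]]] * [A [B [C a]]]]] - [A [B [C a] :: [B [C a]]]]]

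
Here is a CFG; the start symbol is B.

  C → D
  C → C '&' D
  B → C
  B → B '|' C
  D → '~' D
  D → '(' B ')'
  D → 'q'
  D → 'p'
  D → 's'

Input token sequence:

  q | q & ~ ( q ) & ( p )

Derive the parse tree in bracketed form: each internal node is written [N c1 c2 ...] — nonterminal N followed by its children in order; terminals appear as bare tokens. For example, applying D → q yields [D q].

B
B | C
C | C
D | C
q | C
q | C & D
q | C & D & D
q | D & D & D
q | q & D & D
q | q & ~ D & D
q | q & ~ ( B ) & D
q | q & ~ ( C ) & D
q | q & ~ ( D ) & D
q | q & ~ ( q ) & D
q | q & ~ ( q ) & ( B )
q | q & ~ ( q ) & ( C )
q | q & ~ ( q ) & ( D )
q | q & ~ ( q ) & ( p )

[B [B [C [D q]]] | [C [C [C [D q]] & [D ~ [D ( [B [C [D q]]] )]]] & [D ( [B [C [D p]]] )]]]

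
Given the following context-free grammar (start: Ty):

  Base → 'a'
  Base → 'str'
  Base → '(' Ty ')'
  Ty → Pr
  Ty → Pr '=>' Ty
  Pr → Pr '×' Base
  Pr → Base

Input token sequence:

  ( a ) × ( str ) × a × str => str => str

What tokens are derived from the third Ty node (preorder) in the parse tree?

str

[Ty [Pr [Pr [Pr [Pr [Base ( [Ty [Pr [Base a]]] )]] × [Base ( [Ty [Pr [Base str]]] )]] × [Base a]] × [Base str]] => [Ty [Pr [Base str]] => [Ty [Pr [Base str]]]]]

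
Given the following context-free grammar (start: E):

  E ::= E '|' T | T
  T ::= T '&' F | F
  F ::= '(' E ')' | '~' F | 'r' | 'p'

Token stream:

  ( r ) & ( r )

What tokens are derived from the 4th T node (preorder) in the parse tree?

r

[E [T [T [F ( [E [T [F r]]] )]] & [F ( [E [T [F r]]] )]]]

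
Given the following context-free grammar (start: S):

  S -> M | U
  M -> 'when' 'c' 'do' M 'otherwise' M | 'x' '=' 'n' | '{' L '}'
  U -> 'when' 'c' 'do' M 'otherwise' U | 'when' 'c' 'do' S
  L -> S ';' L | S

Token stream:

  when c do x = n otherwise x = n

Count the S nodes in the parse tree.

1

[S [M when c do [M x = n] otherwise [M x = n]]]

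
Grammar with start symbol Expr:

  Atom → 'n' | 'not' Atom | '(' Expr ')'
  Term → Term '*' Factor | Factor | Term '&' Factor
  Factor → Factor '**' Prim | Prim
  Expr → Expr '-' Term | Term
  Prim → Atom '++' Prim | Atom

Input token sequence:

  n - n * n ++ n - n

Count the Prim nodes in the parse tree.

5

[Expr [Expr [Expr [Term [Factor [Prim [Atom n]]]]] - [Term [Term [Factor [Prim [Atom n]]]] * [Factor [Prim [Atom n] ++ [Prim [Atom n]]]]]] - [Term [Factor [Prim [Atom n]]]]]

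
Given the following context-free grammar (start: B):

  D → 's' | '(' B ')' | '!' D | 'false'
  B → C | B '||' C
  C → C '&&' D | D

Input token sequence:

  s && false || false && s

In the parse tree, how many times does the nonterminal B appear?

2

[B [B [C [C [D s]] && [D false]]] || [C [C [D false]] && [D s]]]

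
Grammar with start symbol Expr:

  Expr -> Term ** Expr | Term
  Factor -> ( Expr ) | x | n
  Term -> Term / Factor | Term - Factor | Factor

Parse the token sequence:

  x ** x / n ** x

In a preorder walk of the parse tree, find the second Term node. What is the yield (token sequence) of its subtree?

[Expr [Term [Factor x]] ** [Expr [Term [Term [Factor x]] / [Factor n]] ** [Expr [Term [Factor x]]]]]

x / n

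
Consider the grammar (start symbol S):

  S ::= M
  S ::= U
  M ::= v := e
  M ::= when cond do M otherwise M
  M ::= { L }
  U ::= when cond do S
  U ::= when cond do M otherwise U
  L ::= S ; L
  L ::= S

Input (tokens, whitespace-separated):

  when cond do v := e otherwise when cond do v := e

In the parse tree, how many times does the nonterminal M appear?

[S [U when cond do [M v := e] otherwise [U when cond do [S [M v := e]]]]]

2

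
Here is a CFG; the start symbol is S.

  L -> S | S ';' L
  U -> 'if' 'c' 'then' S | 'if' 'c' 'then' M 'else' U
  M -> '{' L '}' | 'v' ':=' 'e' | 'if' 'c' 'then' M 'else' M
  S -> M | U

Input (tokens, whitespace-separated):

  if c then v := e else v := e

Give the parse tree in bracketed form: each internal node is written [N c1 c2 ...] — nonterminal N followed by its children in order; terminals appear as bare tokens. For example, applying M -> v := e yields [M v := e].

S
M
if c then M else M
if c then v := e else M
if c then v := e else v := e

[S [M if c then [M v := e] else [M v := e]]]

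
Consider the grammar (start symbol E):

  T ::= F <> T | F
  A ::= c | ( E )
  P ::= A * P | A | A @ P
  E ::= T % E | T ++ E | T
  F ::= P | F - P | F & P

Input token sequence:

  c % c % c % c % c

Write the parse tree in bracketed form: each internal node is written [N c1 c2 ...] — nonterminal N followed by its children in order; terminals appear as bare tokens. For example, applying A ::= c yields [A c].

[E [T [F [P [A c]]]] % [E [T [F [P [A c]]]] % [E [T [F [P [A c]]]] % [E [T [F [P [A c]]]] % [E [T [F [P [A c]]]]]]]]]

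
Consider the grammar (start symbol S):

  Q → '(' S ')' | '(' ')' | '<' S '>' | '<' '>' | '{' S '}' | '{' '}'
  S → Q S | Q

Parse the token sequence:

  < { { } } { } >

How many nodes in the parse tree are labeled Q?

[S [Q < [S [Q { [S [Q { }]] }] [S [Q { }]]] >]]

4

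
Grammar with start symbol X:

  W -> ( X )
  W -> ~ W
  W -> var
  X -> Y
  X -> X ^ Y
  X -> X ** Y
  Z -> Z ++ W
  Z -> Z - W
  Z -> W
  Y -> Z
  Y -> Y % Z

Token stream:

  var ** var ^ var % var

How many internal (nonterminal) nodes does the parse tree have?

15

[X [X [X [Y [Z [W var]]]] ** [Y [Z [W var]]]] ^ [Y [Y [Z [W var]]] % [Z [W var]]]]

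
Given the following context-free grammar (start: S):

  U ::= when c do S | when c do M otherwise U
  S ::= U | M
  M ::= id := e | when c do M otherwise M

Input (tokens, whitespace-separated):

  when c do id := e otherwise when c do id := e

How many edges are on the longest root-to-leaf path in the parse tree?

[S [U when c do [M id := e] otherwise [U when c do [S [M id := e]]]]]

5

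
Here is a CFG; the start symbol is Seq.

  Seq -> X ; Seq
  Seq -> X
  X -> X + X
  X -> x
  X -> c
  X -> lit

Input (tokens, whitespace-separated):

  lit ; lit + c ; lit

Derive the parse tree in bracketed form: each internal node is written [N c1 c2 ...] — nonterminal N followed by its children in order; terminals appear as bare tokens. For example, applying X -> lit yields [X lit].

Seq
X ; Seq
lit ; Seq
lit ; X ; Seq
lit ; X + X ; Seq
lit ; lit + X ; Seq
lit ; lit + c ; Seq
lit ; lit + c ; X
lit ; lit + c ; lit

[Seq [X lit] ; [Seq [X [X lit] + [X c]] ; [Seq [X lit]]]]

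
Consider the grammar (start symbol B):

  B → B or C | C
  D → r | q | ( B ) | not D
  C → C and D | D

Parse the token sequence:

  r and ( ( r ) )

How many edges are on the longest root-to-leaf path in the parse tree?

[B [C [C [D r]] and [D ( [B [C [D ( [B [C [D r]]] )]]] )]]]

9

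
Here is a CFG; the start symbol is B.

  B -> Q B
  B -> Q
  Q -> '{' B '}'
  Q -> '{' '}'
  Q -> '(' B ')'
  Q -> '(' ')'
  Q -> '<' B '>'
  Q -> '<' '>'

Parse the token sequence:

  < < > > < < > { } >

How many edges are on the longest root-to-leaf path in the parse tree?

6

[B [Q < [B [Q < >]] >] [B [Q < [B [Q < >] [B [Q { }]]] >]]]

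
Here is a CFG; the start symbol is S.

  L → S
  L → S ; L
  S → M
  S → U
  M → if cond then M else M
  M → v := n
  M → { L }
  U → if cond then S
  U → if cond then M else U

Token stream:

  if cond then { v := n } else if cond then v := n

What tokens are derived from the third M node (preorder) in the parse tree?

[S [U if cond then [M { [L [S [M v := n]]] }] else [U if cond then [S [M v := n]]]]]

v := n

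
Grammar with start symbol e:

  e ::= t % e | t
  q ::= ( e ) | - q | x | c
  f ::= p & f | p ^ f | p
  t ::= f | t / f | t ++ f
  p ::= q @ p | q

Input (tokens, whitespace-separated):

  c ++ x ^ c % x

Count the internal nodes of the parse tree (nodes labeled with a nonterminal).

[e [t [t [f [p [q c]]]] ++ [f [p [q x]] ^ [f [p [q c]]]]] % [e [t [f [p [q x]]]]]]

17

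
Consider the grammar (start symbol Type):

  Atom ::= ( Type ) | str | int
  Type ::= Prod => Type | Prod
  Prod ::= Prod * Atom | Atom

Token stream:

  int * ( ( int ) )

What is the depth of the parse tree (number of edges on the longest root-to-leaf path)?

[Type [Prod [Prod [Atom int]] * [Atom ( [Type [Prod [Atom ( [Type [Prod [Atom int]]] )]]] )]]]

9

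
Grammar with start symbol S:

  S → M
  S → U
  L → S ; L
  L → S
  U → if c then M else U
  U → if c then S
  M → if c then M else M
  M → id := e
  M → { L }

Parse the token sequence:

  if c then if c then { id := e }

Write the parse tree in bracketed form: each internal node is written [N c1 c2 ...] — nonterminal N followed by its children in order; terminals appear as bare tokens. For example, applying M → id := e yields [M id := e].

[S [U if c then [S [U if c then [S [M { [L [S [M id := e]]] }]]]]]]

S
U
if c then S
if c then U
if c then if c then S
if c then if c then M
if c then if c then { L }
if c then if c then { S }
if c then if c then { M }
if c then if c then { id := e }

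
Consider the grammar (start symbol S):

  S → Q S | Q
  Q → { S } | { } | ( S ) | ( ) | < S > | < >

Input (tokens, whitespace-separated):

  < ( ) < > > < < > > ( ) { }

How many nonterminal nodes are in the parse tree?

[S [Q < [S [Q ( )] [S [Q < >]]] >] [S [Q < [S [Q < >]] >] [S [Q ( )] [S [Q { }]]]]]

14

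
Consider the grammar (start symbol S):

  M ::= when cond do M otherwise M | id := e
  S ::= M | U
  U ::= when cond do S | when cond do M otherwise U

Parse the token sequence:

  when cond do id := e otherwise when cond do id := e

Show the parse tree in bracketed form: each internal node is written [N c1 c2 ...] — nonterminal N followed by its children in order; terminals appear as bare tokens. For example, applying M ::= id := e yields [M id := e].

[S [U when cond do [M id := e] otherwise [U when cond do [S [M id := e]]]]]

S
U
when cond do M otherwise U
when cond do id := e otherwise U
when cond do id := e otherwise when cond do S
when cond do id := e otherwise when cond do M
when cond do id := e otherwise when cond do id := e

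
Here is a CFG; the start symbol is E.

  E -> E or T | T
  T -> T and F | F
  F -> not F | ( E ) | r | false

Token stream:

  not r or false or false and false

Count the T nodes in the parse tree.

4

[E [E [E [T [F not [F r]]]] or [T [F false]]] or [T [T [F false]] and [F false]]]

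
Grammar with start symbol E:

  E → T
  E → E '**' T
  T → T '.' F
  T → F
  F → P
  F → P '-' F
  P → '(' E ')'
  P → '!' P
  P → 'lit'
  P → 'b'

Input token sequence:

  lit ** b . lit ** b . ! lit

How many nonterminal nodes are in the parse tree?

19

[E [E [E [T [F [P lit]]]] ** [T [T [F [P b]]] . [F [P lit]]]] ** [T [T [F [P b]]] . [F [P ! [P lit]]]]]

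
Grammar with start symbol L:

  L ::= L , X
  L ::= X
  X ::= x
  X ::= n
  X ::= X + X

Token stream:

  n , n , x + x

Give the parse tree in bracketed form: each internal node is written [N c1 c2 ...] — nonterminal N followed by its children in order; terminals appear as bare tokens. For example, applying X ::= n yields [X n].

L
L , X
L , X , X
X , X , X
n , X , X
n , n , X
n , n , X + X
n , n , x + X
n , n , x + x

[L [L [L [X n]] , [X n]] , [X [X x] + [X x]]]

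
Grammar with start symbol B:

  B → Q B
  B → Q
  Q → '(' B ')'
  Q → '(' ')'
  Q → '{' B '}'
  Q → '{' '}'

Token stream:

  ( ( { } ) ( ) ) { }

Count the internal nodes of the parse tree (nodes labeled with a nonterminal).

[B [Q ( [B [Q ( [B [Q { }]] )] [B [Q ( )]]] )] [B [Q { }]]]

10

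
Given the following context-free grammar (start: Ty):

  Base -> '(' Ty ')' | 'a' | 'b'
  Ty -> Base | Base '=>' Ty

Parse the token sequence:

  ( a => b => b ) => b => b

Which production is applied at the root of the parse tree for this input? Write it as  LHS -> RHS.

[Ty [Base ( [Ty [Base a] => [Ty [Base b] => [Ty [Base b]]]] )] => [Ty [Base b] => [Ty [Base b]]]]

Ty -> Base '=>' Ty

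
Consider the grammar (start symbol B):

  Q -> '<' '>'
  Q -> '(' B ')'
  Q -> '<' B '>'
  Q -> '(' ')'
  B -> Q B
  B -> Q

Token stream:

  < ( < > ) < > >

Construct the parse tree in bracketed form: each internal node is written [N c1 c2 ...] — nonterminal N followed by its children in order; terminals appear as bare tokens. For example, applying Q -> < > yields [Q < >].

B
Q
< B >
< Q B >
< ( B ) B >
< ( Q ) B >
< ( < > ) B >
< ( < > ) Q >
< ( < > ) < > >

[B [Q < [B [Q ( [B [Q < >]] )] [B [Q < >]]] >]]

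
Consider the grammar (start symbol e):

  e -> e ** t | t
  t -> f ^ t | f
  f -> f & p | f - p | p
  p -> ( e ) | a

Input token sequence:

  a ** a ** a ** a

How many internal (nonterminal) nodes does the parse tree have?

[e [e [e [e [t [f [p a]]]] ** [t [f [p a]]]] ** [t [f [p a]]]] ** [t [f [p a]]]]

16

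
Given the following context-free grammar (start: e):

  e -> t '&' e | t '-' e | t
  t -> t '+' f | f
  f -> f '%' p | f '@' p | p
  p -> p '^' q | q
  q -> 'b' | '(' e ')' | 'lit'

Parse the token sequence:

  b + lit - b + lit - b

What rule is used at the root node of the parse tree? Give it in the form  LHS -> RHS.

[e [t [t [f [p [q b]]]] + [f [p [q lit]]]] - [e [t [t [f [p [q b]]]] + [f [p [q lit]]]] - [e [t [f [p [q b]]]]]]]

e -> t '-' e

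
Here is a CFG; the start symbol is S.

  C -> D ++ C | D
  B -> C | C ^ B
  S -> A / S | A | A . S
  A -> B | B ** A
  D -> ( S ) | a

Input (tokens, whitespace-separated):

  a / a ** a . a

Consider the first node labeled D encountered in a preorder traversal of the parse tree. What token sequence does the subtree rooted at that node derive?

a

[S [A [B [C [D a]]]] / [S [A [B [C [D a]]] ** [A [B [C [D a]]]]] . [S [A [B [C [D a]]]]]]]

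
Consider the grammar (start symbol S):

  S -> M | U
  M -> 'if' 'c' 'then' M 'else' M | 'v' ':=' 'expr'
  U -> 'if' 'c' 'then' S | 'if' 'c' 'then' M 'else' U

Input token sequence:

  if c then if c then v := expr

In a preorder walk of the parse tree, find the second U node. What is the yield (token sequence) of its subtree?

[S [U if c then [S [U if c then [S [M v := expr]]]]]]

if c then v := expr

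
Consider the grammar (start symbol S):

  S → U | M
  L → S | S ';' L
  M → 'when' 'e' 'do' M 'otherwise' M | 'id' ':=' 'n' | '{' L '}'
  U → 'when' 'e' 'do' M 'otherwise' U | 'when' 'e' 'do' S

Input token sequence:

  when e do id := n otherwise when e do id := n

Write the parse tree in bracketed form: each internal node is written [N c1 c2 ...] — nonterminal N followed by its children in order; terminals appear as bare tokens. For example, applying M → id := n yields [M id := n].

S
U
when e do M otherwise U
when e do id := n otherwise U
when e do id := n otherwise when e do S
when e do id := n otherwise when e do M
when e do id := n otherwise when e do id := n

[S [U when e do [M id := n] otherwise [U when e do [S [M id := n]]]]]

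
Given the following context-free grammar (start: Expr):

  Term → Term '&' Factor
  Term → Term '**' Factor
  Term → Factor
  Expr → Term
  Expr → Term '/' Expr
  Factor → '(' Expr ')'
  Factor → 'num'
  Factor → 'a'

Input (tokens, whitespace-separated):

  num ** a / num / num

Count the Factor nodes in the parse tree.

4

[Expr [Term [Term [Factor num]] ** [Factor a]] / [Expr [Term [Factor num]] / [Expr [Term [Factor num]]]]]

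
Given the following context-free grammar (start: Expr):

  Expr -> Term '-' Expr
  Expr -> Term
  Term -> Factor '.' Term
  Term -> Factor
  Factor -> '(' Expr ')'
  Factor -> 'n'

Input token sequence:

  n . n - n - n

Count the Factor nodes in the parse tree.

[Expr [Term [Factor n] . [Term [Factor n]]] - [Expr [Term [Factor n]] - [Expr [Term [Factor n]]]]]

4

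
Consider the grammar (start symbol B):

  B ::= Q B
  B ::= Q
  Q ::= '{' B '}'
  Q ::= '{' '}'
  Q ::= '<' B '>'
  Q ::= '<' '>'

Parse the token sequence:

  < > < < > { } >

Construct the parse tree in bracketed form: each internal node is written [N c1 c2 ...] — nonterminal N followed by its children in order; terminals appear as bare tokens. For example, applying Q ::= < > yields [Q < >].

B
Q B
< > B
< > Q
< > < B >
< > < Q B >
< > < < > B >
< > < < > Q >
< > < < > { } >

[B [Q < >] [B [Q < [B [Q < >] [B [Q { }]]] >]]]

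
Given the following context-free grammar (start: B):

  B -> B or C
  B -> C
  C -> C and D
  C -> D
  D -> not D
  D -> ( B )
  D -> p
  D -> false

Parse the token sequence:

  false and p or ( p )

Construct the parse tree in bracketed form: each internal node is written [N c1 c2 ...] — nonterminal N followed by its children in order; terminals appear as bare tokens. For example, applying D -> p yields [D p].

B
B or C
C or C
C and D or C
D and D or C
false and D or C
false and p or C
false and p or D
false and p or ( B )
false and p or ( C )
false and p or ( D )
false and p or ( p )

[B [B [C [C [D false]] and [D p]]] or [C [D ( [B [C [D p]]] )]]]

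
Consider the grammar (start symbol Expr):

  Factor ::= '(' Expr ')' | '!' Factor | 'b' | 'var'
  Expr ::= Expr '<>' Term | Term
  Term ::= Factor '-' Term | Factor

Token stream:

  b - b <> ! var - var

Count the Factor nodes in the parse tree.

[Expr [Expr [Term [Factor b] - [Term [Factor b]]]] <> [Term [Factor ! [Factor var]] - [Term [Factor var]]]]

5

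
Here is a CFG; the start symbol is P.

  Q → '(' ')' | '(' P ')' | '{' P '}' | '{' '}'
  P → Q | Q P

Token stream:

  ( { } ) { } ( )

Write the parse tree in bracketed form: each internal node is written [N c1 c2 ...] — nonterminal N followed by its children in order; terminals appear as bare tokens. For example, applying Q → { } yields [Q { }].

[P [Q ( [P [Q { }]] )] [P [Q { }] [P [Q ( )]]]]

P
Q P
( P ) P
( Q ) P
( { } ) P
( { } ) Q P
( { } ) { } P
( { } ) { } Q
( { } ) { } ( )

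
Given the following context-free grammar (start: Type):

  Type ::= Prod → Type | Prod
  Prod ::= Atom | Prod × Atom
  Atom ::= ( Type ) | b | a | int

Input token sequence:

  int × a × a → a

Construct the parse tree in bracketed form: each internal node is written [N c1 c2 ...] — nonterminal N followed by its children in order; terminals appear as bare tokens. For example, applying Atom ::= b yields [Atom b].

Type
Prod → Type
Prod × Atom → Type
Prod × Atom × Atom → Type
Atom × Atom × Atom → Type
int × Atom × Atom → Type
int × a × Atom → Type
int × a × a → Type
int × a × a → Prod
int × a × a → Atom
int × a × a → a

[Type [Prod [Prod [Prod [Atom int]] × [Atom a]] × [Atom a]] → [Type [Prod [Atom a]]]]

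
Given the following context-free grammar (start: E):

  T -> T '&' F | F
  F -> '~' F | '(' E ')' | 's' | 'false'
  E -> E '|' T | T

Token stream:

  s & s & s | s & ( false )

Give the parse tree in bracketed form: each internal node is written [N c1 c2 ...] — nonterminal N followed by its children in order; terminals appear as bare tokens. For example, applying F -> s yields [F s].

[E [E [T [T [T [F s]] & [F s]] & [F s]]] | [T [T [F s]] & [F ( [E [T [F false]]] )]]]

E
E | T
T | T
T & F | T
T & F & F | T
F & F & F | T
s & F & F | T
s & s & F | T
s & s & s | T
s & s & s | T & F
s & s & s | F & F
s & s & s | s & F
s & s & s | s & ( E )
s & s & s | s & ( T )
s & s & s | s & ( F )
s & s & s | s & ( false )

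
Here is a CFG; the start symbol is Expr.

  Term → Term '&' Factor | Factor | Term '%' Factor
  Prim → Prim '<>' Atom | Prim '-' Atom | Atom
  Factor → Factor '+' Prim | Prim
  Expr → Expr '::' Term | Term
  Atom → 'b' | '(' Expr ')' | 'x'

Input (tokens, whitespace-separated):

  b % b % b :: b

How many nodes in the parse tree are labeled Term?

4

[Expr [Expr [Term [Term [Term [Factor [Prim [Atom b]]]] % [Factor [Prim [Atom b]]]] % [Factor [Prim [Atom b]]]]] :: [Term [Factor [Prim [Atom b]]]]]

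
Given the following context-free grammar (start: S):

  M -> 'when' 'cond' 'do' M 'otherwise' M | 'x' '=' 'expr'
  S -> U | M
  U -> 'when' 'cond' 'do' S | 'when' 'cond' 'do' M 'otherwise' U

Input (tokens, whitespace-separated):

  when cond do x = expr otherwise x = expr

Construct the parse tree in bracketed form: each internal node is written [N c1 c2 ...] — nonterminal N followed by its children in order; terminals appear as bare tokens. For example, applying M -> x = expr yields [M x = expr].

S
M
when cond do M otherwise M
when cond do x = expr otherwise M
when cond do x = expr otherwise x = expr

[S [M when cond do [M x = expr] otherwise [M x = expr]]]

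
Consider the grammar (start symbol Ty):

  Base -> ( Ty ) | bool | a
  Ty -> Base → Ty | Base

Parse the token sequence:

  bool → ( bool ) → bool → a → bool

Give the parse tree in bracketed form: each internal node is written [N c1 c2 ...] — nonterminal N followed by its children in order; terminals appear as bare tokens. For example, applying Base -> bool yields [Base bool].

Ty
Base → Ty
bool → Ty
bool → Base → Ty
bool → ( Ty ) → Ty
bool → ( Base ) → Ty
bool → ( bool ) → Ty
bool → ( bool ) → Base → Ty
bool → ( bool ) → bool → Ty
bool → ( bool ) → bool → Base → Ty
bool → ( bool ) → bool → a → Ty
bool → ( bool ) → bool → a → Base
bool → ( bool ) → bool → a → bool

[Ty [Base bool] → [Ty [Base ( [Ty [Base bool]] )] → [Ty [Base bool] → [Ty [Base a] → [Ty [Base bool]]]]]]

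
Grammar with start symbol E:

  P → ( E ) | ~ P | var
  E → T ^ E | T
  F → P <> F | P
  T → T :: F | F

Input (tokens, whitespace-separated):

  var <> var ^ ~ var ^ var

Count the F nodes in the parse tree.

[E [T [F [P var] <> [F [P var]]]] ^ [E [T [F [P ~ [P var]]]] ^ [E [T [F [P var]]]]]]

4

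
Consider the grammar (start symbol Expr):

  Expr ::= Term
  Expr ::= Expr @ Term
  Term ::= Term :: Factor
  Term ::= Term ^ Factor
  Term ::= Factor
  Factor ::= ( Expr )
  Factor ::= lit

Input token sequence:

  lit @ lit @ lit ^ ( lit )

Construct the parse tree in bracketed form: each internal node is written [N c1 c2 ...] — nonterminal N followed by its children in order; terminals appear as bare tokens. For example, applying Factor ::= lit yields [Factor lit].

[Expr [Expr [Expr [Term [Factor lit]]] @ [Term [Factor lit]]] @ [Term [Term [Factor lit]] ^ [Factor ( [Expr [Term [Factor lit]]] )]]]

Expr
Expr @ Term
Expr @ Term @ Term
Term @ Term @ Term
Factor @ Term @ Term
lit @ Term @ Term
lit @ Factor @ Term
lit @ lit @ Term
lit @ lit @ Term ^ Factor
lit @ lit @ Factor ^ Factor
lit @ lit @ lit ^ Factor
lit @ lit @ lit ^ ( Expr )
lit @ lit @ lit ^ ( Term )
lit @ lit @ lit ^ ( Factor )
lit @ lit @ lit ^ ( lit )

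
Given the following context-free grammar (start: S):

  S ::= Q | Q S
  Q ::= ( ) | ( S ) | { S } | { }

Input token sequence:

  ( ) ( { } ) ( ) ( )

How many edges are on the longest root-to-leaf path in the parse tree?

[S [Q ( )] [S [Q ( [S [Q { }]] )] [S [Q ( )] [S [Q ( )]]]]]

5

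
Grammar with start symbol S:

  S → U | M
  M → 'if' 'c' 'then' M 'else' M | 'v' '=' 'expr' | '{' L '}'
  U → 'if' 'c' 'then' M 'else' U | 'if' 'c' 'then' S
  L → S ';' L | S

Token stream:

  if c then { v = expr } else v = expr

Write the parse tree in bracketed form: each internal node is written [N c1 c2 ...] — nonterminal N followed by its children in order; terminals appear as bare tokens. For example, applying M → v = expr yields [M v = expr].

[S [M if c then [M { [L [S [M v = expr]]] }] else [M v = expr]]]

S
M
if c then M else M
if c then { L } else M
if c then { S } else M
if c then { M } else M
if c then { v = expr } else M
if c then { v = expr } else v = expr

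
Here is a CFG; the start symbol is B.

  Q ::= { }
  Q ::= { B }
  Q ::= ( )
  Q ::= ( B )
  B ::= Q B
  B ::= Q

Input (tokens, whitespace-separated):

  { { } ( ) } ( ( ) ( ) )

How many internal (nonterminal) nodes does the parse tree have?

[B [Q { [B [Q { }] [B [Q ( )]]] }] [B [Q ( [B [Q ( )] [B [Q ( )]]] )]]]

12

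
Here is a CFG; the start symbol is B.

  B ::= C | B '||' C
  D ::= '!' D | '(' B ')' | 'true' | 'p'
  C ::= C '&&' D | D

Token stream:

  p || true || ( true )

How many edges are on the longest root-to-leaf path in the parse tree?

6

[B [B [B [C [D p]]] || [C [D true]]] || [C [D ( [B [C [D true]]] )]]]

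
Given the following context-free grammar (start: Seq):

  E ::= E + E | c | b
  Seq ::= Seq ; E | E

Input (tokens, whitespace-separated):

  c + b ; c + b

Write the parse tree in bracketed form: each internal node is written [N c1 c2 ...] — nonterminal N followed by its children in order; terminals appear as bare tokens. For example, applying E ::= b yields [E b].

[Seq [Seq [E [E c] + [E b]]] ; [E [E c] + [E b]]]

Seq
Seq ; E
E ; E
E + E ; E
c + E ; E
c + b ; E
c + b ; E + E
c + b ; c + E
c + b ; c + b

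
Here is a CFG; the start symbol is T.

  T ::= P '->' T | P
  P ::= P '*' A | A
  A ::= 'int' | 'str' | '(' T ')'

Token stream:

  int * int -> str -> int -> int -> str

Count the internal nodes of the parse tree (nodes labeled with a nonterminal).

[T [P [P [A int]] * [A int]] -> [T [P [A str]] -> [T [P [A int]] -> [T [P [A int]] -> [T [P [A str]]]]]]]

17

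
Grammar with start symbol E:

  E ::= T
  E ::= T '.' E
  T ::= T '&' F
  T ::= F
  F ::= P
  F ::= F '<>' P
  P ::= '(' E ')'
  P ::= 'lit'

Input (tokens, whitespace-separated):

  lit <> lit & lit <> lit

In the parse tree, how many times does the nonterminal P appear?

[E [T [T [F [F [P lit]] <> [P lit]]] & [F [F [P lit]] <> [P lit]]]]

4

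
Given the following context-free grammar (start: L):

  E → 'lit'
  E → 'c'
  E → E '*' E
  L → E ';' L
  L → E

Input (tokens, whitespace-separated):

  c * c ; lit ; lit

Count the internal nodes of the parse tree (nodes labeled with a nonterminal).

8

[L [E [E c] * [E c]] ; [L [E lit] ; [L [E lit]]]]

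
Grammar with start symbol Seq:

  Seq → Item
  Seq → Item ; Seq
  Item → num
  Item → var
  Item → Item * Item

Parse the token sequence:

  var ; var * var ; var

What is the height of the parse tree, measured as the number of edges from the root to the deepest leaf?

[Seq [Item var] ; [Seq [Item [Item var] * [Item var]] ; [Seq [Item var]]]]

4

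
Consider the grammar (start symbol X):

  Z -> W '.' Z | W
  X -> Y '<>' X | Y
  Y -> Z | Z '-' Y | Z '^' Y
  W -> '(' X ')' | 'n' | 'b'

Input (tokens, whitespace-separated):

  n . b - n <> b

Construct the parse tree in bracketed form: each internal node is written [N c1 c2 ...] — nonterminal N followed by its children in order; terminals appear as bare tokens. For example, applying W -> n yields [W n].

X
Y <> X
Z - Y <> X
W . Z - Y <> X
n . Z - Y <> X
n . W - Y <> X
n . b - Y <> X
n . b - Z <> X
n . b - W <> X
n . b - n <> X
n . b - n <> Y
n . b - n <> Z
n . b - n <> W
n . b - n <> b

[X [Y [Z [W n] . [Z [W b]]] - [Y [Z [W n]]]] <> [X [Y [Z [W b]]]]]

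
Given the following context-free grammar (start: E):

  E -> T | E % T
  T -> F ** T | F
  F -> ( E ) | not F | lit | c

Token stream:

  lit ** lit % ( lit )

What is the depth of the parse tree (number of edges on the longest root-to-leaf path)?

6

[E [E [T [F lit] ** [T [F lit]]]] % [T [F ( [E [T [F lit]]] )]]]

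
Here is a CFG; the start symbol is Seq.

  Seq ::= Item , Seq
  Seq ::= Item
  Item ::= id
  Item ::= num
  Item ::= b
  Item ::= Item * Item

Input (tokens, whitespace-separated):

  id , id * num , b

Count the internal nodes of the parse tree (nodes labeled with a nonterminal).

[Seq [Item id] , [Seq [Item [Item id] * [Item num]] , [Seq [Item b]]]]

8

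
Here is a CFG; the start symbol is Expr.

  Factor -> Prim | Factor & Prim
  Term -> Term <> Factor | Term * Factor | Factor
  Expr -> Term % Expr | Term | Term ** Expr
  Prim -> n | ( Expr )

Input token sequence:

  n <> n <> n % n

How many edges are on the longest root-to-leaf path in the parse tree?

6

[Expr [Term [Term [Term [Factor [Prim n]]] <> [Factor [Prim n]]] <> [Factor [Prim n]]] % [Expr [Term [Factor [Prim n]]]]]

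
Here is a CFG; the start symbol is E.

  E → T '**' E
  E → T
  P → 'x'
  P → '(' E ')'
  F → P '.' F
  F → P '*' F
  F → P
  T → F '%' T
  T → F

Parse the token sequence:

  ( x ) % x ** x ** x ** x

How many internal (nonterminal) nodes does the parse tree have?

23

[E [T [F [P ( [E [T [F [P x]]]] )]] % [T [F [P x]]]] ** [E [T [F [P x]]] ** [E [T [F [P x]]] ** [E [T [F [P x]]]]]]]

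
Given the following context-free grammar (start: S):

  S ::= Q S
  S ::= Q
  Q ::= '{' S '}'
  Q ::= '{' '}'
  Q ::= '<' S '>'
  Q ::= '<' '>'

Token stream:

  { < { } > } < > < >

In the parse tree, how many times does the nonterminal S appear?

5

[S [Q { [S [Q < [S [Q { }]] >]] }] [S [Q < >] [S [Q < >]]]]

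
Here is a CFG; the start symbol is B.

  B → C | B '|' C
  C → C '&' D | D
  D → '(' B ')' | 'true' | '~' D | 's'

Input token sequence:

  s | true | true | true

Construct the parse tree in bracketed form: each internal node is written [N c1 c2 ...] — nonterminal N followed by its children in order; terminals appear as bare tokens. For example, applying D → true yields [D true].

B
B | C
B | C | C
B | C | C | C
C | C | C | C
D | C | C | C
s | C | C | C
s | D | C | C
s | true | C | C
s | true | D | C
s | true | true | C
s | true | true | D
s | true | true | true

[B [B [B [B [C [D s]]] | [C [D true]]] | [C [D true]]] | [C [D true]]]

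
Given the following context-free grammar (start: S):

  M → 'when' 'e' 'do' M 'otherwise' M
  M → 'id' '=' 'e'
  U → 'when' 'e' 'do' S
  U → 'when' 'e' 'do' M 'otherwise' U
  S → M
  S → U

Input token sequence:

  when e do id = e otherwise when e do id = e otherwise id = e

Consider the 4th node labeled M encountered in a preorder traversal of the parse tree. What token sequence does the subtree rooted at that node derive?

[S [M when e do [M id = e] otherwise [M when e do [M id = e] otherwise [M id = e]]]]

id = e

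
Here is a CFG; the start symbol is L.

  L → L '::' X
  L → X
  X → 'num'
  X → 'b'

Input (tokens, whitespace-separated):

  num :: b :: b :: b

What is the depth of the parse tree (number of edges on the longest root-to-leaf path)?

5

[L [L [L [L [X num]] :: [X b]] :: [X b]] :: [X b]]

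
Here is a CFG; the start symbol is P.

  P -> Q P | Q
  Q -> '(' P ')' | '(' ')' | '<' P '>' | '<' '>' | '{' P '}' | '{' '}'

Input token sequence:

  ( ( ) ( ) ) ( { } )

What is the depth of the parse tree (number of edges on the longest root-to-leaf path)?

5

[P [Q ( [P [Q ( )] [P [Q ( )]]] )] [P [Q ( [P [Q { }]] )]]]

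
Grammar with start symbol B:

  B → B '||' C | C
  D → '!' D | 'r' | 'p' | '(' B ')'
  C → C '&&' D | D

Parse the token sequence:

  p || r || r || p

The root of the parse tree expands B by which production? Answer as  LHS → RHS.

[B [B [B [B [C [D p]]] || [C [D r]]] || [C [D r]]] || [C [D p]]]

B → B '||' C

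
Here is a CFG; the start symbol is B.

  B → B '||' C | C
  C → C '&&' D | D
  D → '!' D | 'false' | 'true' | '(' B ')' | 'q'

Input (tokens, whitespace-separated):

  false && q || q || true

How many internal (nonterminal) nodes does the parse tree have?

11

[B [B [B [C [C [D false]] && [D q]]] || [C [D q]]] || [C [D true]]]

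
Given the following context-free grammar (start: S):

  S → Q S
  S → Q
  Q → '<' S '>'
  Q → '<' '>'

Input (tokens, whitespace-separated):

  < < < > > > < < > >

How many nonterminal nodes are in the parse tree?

[S [Q < [S [Q < [S [Q < >]] >]] >] [S [Q < [S [Q < >]] >]]]

10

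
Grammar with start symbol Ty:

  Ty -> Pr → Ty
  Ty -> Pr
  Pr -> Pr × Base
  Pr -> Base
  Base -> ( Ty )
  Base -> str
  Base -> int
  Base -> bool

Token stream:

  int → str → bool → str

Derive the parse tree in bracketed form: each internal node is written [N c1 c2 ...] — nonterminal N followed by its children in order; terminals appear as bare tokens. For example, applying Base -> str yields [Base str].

[Ty [Pr [Base int]] → [Ty [Pr [Base str]] → [Ty [Pr [Base bool]] → [Ty [Pr [Base str]]]]]]

Ty
Pr → Ty
Base → Ty
int → Ty
int → Pr → Ty
int → Base → Ty
int → str → Ty
int → str → Pr → Ty
int → str → Base → Ty
int → str → bool → Ty
int → str → bool → Pr
int → str → bool → Base
int → str → bool → str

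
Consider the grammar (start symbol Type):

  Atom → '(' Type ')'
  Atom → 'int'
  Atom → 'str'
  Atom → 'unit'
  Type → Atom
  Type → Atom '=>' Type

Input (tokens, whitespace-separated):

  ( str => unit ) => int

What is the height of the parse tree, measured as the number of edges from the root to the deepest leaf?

[Type [Atom ( [Type [Atom str] => [Type [Atom unit]]] )] => [Type [Atom int]]]

5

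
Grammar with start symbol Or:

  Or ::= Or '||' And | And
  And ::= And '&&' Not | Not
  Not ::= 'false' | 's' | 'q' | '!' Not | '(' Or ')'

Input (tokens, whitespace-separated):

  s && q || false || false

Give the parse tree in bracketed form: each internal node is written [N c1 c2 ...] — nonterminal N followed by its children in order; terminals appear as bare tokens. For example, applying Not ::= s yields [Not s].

[Or [Or [Or [And [And [Not s]] && [Not q]]] || [And [Not false]]] || [And [Not false]]]

Or
Or || And
Or || And || And
And || And || And
And && Not || And || And
Not && Not || And || And
s && Not || And || And
s && q || And || And
s && q || Not || And
s && q || false || And
s && q || false || Not
s && q || false || false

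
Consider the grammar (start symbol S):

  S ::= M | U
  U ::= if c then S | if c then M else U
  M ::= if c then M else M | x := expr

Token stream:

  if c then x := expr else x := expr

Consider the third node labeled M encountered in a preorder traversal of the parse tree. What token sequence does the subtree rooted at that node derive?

[S [M if c then [M x := expr] else [M x := expr]]]

x := expr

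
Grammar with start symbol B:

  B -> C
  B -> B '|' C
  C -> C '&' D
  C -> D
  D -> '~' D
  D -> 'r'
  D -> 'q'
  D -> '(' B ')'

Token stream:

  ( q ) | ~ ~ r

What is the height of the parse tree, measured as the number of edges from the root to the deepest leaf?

[B [B [C [D ( [B [C [D q]]] )]]] | [C [D ~ [D ~ [D r]]]]]

7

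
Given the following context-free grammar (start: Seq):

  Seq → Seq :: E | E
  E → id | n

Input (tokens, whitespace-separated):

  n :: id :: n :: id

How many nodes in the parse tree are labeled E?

[Seq [Seq [Seq [Seq [E n]] :: [E id]] :: [E n]] :: [E id]]

4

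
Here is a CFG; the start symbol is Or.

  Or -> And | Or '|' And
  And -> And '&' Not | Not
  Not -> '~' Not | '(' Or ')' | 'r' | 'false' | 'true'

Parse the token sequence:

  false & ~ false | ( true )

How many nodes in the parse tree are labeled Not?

5

[Or [Or [And [And [Not false]] & [Not ~ [Not false]]]] | [And [Not ( [Or [And [Not true]]] )]]]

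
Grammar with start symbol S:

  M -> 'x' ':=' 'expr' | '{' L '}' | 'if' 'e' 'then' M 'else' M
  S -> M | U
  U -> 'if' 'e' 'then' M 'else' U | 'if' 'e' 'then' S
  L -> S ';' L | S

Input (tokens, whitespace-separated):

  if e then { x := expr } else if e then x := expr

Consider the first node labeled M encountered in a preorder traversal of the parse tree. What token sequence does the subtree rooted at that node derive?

[S [U if e then [M { [L [S [M x := expr]]] }] else [U if e then [S [M x := expr]]]]]

{ x := expr }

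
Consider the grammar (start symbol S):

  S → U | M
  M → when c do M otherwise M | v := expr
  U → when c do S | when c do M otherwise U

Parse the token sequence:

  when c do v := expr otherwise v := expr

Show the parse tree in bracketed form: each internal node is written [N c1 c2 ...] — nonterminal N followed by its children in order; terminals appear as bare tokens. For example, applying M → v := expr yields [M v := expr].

[S [M when c do [M v := expr] otherwise [M v := expr]]]

S
M
when c do M otherwise M
when c do v := expr otherwise M
when c do v := expr otherwise v := expr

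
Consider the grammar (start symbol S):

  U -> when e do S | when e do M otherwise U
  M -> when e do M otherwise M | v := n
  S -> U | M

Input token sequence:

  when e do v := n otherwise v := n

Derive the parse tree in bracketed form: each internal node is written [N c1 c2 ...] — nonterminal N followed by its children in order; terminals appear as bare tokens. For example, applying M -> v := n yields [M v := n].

S
M
when e do M otherwise M
when e do v := n otherwise M
when e do v := n otherwise v := n

[S [M when e do [M v := n] otherwise [M v := n]]]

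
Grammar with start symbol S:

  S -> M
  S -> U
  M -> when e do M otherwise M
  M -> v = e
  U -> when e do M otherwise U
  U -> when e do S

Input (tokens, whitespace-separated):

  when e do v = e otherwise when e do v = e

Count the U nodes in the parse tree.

2

[S [U when e do [M v = e] otherwise [U when e do [S [M v = e]]]]]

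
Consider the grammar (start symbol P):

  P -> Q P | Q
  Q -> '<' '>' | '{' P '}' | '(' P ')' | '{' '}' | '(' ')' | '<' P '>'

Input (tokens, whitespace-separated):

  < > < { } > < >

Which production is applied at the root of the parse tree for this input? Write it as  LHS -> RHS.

[P [Q < >] [P [Q < [P [Q { }]] >] [P [Q < >]]]]

P -> Q P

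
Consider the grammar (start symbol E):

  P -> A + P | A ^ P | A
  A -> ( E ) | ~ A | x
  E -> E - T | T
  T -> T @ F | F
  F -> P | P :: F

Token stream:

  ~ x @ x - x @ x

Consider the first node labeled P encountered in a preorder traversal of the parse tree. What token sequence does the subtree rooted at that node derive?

[E [E [T [T [F [P [A ~ [A x]]]]] @ [F [P [A x]]]]] - [T [T [F [P [A x]]]] @ [F [P [A x]]]]]

~ x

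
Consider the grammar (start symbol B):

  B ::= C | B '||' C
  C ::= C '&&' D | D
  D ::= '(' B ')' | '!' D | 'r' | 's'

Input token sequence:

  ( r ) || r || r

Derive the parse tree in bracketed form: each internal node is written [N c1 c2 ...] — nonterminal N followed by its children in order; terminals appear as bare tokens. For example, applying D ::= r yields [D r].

[B [B [B [C [D ( [B [C [D r]]] )]]] || [C [D r]]] || [C [D r]]]

B
B || C
B || C || C
C || C || C
D || C || C
( B ) || C || C
( C ) || C || C
( D ) || C || C
( r ) || C || C
( r ) || D || C
( r ) || r || C
( r ) || r || D
( r ) || r || r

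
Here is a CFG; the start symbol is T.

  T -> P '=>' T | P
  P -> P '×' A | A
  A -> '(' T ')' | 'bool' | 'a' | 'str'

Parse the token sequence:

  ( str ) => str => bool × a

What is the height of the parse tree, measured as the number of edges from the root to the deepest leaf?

6

[T [P [A ( [T [P [A str]]] )]] => [T [P [A str]] => [T [P [P [A bool]] × [A a]]]]]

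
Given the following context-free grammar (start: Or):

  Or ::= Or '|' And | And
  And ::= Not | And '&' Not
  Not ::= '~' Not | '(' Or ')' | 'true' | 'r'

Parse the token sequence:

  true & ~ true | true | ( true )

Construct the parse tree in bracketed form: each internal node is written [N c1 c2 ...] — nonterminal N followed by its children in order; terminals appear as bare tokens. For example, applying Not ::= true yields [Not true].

Or
Or | And
Or | And | And
And | And | And
And & Not | And | And
Not & Not | And | And
true & Not | And | And
true & ~ Not | And | And
true & ~ true | And | And
true & ~ true | Not | And
true & ~ true | true | And
true & ~ true | true | Not
true & ~ true | true | ( Or )
true & ~ true | true | ( And )
true & ~ true | true | ( Not )
true & ~ true | true | ( true )

[Or [Or [Or [And [And [Not true]] & [Not ~ [Not true]]]] | [And [Not true]]] | [And [Not ( [Or [And [Not true]]] )]]]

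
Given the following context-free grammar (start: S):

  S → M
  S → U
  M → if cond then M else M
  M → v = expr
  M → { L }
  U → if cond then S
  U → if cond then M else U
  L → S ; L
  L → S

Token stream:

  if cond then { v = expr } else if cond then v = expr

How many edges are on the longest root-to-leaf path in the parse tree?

[S [U if cond then [M { [L [S [M v = expr]]] }] else [U if cond then [S [M v = expr]]]]]

6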